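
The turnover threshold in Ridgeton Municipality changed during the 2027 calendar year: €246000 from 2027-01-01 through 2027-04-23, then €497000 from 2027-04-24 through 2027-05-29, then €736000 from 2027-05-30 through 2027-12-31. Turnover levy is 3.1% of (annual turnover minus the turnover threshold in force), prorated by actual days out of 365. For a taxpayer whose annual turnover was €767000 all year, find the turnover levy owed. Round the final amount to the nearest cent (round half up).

€6394.41

2027-01-01 to 2027-04-23: 113 days, exemption €246000 → (€767000 − €246000) × 3.1% × 113/365 = €5000.1726
2027-04-24 to 2027-05-29: 36 days, exemption €497000 → (€767000 − €497000) × 3.1% × 36/365 = €825.5342
2027-05-30 to 2027-12-31: 216 days, exemption €736000 → (€767000 − €736000) × 3.1% × 216/365 = €568.7014
Total = €6394.4082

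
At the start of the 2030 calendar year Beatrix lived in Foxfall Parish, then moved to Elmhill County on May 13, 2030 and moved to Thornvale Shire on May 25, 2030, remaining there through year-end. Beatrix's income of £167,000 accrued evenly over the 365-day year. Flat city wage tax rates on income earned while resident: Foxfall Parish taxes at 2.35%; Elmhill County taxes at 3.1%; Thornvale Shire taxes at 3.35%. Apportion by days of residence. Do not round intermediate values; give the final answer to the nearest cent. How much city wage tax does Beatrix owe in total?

Foxfall Parish, January 1 – May 12, 2030: 132 days → £167,000 × 2.35% × 132/365 = £1,419.2712
Elmhill County, May 13 – May 24, 2030: 12 days → £167,000 × 3.1% × 12/365 = £170.2027
Thornvale Shire, May 25 – December 31, 2030: 221 days → £167,000 × 3.35% × 221/365 = £3,387.3548
Total = £4,976.8288

£4,976.83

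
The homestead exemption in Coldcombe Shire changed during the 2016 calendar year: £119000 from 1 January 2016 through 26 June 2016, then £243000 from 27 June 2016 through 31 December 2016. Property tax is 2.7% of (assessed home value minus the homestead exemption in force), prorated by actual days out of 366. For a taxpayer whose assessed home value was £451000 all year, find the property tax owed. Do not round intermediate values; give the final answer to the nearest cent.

1 January – 26 June 2016: 178 days, exemption £119000 → (£451000 − £119000) × 2.7% × 178/366 = £4359.5410
27 June – 31 December 2016: 188 days, exemption £243000 → (£451000 − £243000) × 2.7% × 188/366 = £2884.7213
Total = £7244.2623

£7244.26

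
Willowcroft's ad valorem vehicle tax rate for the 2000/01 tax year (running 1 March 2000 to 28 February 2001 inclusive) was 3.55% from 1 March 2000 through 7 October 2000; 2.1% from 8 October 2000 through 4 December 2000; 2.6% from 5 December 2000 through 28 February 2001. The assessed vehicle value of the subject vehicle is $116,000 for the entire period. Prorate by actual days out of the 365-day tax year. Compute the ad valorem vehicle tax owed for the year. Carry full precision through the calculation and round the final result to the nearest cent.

1 March – 7 October 2000: 221 days at 3.55% → $116,000 × 3.55% × 221/365 = $2,493.3644
8 October – 4 December 2000: 58 days at 2.1% → $116,000 × 2.1% × 58/365 = $387.0904
5 December 2000 – 28 February 2001: 86 days at 2.6% → $116,000 × 2.6% × 86/365 = $710.6192
Total = $3,591.0740

$3,591.07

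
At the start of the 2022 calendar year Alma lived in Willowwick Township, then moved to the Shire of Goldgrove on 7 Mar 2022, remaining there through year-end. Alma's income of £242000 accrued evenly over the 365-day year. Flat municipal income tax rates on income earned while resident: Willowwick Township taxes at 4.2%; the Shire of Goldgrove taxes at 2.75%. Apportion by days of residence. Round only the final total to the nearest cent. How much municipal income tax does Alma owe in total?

£7279.89

Willowwick Township, 1 Jan – 6 Mar 2022: 65 days → £242000 × 4.2% × 65/365 = £1810.0274
The Shire of Goldgrove, 7 Mar – 31 Dec 2022: 300 days → £242000 × 2.75% × 300/365 = £5469.8630
Total = £7279.8904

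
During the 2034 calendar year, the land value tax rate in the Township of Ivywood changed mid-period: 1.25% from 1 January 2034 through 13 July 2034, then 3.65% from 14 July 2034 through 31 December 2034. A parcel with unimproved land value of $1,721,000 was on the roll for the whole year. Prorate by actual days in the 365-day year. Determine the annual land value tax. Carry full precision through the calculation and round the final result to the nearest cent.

$40,863.14

1 January – 13 July 2034: 194 days at 1.25% → $1,721,000 × 1.25% × 194/365 = $11,434.0411
14 July – 31 December 2034: 171 days at 3.65% → $1,721,000 × 3.65% × 171/365 = $29,429.1000
Total = $40,863.1411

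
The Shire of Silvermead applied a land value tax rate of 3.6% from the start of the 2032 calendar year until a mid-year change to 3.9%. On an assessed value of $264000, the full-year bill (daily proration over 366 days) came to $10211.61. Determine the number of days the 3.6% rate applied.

39 days

Let d = days at the first rate; then 366 − d days at the second rate.
$264000 × [3.6%·d + 3.9%·(366−d)] / 366 = $10211.61
Solving gives d = 39, so the new rate took effect on 9 February 2032.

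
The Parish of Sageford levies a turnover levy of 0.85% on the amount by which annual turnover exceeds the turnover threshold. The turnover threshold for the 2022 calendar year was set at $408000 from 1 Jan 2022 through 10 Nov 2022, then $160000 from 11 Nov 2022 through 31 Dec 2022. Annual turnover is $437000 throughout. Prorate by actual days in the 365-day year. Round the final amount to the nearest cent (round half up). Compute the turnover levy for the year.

$541.04

1 Jan – 10 Nov 2022: 314 days, exemption $408000 → ($437000 − $408000) × 0.85% × 314/365 = $212.0575
11 Nov – 31 Dec 2022: 51 days, exemption $160000 → ($437000 − $160000) × 0.85% × 51/365 = $328.9849
Total = $541.0425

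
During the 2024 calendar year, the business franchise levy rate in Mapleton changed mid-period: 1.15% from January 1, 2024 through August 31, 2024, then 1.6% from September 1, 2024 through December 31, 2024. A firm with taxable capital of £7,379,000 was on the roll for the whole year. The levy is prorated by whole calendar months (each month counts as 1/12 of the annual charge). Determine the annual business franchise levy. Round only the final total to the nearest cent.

£95,927.00

January 1 – August 31, 2024: 8 months at 1.15% → £7,379,000 × 1.15% × 8/12 = £56,572.3333
September 1 – December 31, 2024: 4 months at 1.6% → £7,379,000 × 1.6% × 4/12 = £39,354.6667
Total = £95,927.0000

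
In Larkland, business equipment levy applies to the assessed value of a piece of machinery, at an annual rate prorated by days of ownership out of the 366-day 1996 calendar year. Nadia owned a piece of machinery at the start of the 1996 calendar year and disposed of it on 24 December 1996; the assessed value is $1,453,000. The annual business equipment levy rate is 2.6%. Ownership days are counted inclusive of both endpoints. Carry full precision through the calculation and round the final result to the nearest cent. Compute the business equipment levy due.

$37,055.47

Days held (1 January – 24 December 1996): 359 out of 366
Tax = $1,453,000 × 2.6% × 359/366 = $37,055.4699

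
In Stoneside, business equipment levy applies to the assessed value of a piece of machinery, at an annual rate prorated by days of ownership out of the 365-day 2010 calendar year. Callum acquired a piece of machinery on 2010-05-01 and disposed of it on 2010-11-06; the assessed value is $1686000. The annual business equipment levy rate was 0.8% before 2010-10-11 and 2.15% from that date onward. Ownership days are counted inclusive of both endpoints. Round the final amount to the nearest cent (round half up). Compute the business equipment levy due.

$8704.84

2010-05-01 to 2010-10-10: 163 days at 0.8% → $1686000 × 0.8% × 163/365 = $6023.4082
2010-10-11 to 2010-11-06: 27 days at 2.15% → $1686000 × 2.15% × 27/365 = $2681.4329
Total = $8704.8411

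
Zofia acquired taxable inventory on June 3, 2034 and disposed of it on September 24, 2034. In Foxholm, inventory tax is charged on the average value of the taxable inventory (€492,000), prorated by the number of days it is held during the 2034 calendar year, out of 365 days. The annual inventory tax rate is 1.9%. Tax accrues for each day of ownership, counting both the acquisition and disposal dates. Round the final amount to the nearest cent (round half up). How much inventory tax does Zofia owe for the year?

Days held (June 3 – September 24, 2034): 114 out of 365
Tax = €492,000 × 1.9% × 114/365 = €2,919.6493

€2,919.65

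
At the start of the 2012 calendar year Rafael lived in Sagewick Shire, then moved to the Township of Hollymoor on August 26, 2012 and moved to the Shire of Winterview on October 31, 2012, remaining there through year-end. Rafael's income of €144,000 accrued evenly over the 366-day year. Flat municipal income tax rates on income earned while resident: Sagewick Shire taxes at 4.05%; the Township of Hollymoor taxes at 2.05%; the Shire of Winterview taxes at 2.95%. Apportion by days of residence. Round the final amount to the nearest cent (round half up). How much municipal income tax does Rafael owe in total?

€5,044.33

Sagewick Shire, January 1 – August 25, 2012: 238 days → €144,000 × 4.05% × 238/366 = €3,792.3934
The Township of Hollymoor, August 26 – October 30, 2012: 66 days → €144,000 × 2.05% × 66/366 = €532.3279
The Shire of Winterview, October 31 – December 31, 2012: 62 days → €144,000 × 2.95% × 62/366 = €719.6066
Total = €5,044.3279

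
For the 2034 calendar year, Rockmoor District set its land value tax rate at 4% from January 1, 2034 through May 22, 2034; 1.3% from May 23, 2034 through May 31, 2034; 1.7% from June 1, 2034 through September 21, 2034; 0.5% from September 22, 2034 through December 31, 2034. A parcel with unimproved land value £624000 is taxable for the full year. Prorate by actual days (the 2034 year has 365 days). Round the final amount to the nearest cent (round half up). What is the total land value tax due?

£14057.95

January 1 – May 22, 2034: 142 days at 4% → £624000 × 4% × 142/365 = £9710.4658
May 23 – May 31, 2034: 9 days at 1.3% → £624000 × 1.3% × 9/365 = £200.0219
June 1 – September 21, 2034: 113 days at 1.7% → £624000 × 1.7% × 113/365 = £3284.1205
September 22 – December 31, 2034: 101 days at 0.5% → £624000 × 0.5% × 101/365 = £863.3425
Total = £14057.9507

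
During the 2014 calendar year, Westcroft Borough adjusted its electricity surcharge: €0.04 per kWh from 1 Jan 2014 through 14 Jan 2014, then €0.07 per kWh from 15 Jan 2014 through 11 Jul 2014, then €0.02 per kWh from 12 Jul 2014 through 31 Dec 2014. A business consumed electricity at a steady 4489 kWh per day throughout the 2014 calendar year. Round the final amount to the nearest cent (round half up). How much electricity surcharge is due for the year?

€73,978.72

1 Jan – 14 Jan 2014: 14 days × 4489 kWh/day = 62,846 kWh at €0.04/kWh → €2,513.84
15 Jan – 11 Jul 2014: 178 days × 4489 kWh/day = 799,042 kWh at €0.07/kWh → €55,932.94
12 Jul – 31 Dec 2014: 173 days × 4489 kWh/day = 776,597 kWh at €0.02/kWh → €15,531.94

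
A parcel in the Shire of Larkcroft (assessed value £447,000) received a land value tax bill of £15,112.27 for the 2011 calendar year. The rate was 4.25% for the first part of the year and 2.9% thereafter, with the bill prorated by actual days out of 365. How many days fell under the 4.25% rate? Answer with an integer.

130 days

Let d = days at the first rate; then 365 − d days at the second rate.
£447,000 × [4.25%·d + 2.9%·(365−d)] / 365 = £15,112.27
Solving gives d = 130, so the new rate took effect on 11 May 2011.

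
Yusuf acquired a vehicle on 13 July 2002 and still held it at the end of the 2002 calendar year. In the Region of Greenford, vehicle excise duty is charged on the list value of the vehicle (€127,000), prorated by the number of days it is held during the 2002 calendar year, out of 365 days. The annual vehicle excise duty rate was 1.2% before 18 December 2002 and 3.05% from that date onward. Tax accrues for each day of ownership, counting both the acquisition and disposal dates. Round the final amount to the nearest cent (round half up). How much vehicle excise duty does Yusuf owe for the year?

€808.28

13 July – 17 December 2002: 158 days at 1.2% → €127,000 × 1.2% × 158/365 = €659.7041
18 December – 31 December 2002: 14 days at 3.05% → €127,000 × 3.05% × 14/365 = €148.5726
Total = €808.2767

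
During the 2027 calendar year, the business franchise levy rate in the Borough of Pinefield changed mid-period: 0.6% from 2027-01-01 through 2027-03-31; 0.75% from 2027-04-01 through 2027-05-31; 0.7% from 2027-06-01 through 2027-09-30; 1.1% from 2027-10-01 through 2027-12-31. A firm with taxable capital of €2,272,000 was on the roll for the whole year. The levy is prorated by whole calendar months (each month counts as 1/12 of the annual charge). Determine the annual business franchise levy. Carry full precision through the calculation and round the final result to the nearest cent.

2027-01-01 to 2027-03-31: 3 months at 0.6% → €2,272,000 × 0.6% × 3/12 = €3,408.0000
2027-04-01 to 2027-05-31: 2 months at 0.75% → €2,272,000 × 0.75% × 2/12 = €2,840.0000
2027-06-01 to 2027-09-30: 4 months at 0.7% → €2,272,000 × 0.7% × 4/12 = €5,301.3333
2027-10-01 to 2027-12-31: 3 months at 1.1% → €2,272,000 × 1.1% × 3/12 = €6,248.0000
Total = €17,797.3333

€17,797.33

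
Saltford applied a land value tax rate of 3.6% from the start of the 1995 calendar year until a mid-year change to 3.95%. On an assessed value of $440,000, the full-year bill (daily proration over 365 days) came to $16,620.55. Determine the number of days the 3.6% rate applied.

Let d = days at the first rate; then 365 − d days at the second rate.
$440,000 × [3.6%·d + 3.95%·(365−d)] / 365 = $16,620.55
Solving gives d = 180, so the new rate took effect on 30 June 1995.

180 days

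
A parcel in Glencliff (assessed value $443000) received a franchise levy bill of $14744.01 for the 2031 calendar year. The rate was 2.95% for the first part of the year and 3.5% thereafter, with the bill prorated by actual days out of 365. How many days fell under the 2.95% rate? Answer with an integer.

114 days

Let d = days at the first rate; then 365 − d days at the second rate.
$443000 × [2.95%·d + 3.5%·(365−d)] / 365 = $14744.01
Solving gives d = 114, so the new rate took effect on April 25, 2031.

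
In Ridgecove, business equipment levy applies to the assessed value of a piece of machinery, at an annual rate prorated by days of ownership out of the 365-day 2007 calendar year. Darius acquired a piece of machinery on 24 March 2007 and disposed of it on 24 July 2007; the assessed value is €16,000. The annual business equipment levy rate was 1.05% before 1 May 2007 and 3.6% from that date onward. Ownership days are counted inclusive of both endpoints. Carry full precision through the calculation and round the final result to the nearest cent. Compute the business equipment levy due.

24 March – 30 April 2007: 38 days at 1.05% → €16,000 × 1.05% × 38/365 = €17.4904
1 May – 24 July 2007: 85 days at 3.6% → €16,000 × 3.6% × 85/365 = €134.1370
Total = €151.6274

€151.63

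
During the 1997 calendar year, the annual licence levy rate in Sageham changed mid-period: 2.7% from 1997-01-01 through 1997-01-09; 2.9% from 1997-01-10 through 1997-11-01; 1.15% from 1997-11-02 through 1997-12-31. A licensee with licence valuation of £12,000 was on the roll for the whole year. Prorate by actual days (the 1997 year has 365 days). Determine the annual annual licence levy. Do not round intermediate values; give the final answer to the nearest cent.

£312.89

1997-01-01 to 1997-01-09: 9 days at 2.7% → £12,000 × 2.7% × 9/365 = £7.9890
1997-01-10 to 1997-11-01: 296 days at 2.9% → £12,000 × 2.9% × 296/365 = £282.2137
1997-11-02 to 1997-12-31: 60 days at 1.15% → £12,000 × 1.15% × 60/365 = £22.6849
Total = £312.8877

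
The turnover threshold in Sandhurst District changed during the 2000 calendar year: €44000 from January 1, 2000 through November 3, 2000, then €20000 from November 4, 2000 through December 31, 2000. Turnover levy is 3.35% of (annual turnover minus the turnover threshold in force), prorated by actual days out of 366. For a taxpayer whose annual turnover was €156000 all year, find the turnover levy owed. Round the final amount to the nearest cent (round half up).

€3879.41

January 1 – November 3, 2000: 308 days, exemption €44000 → (€156000 − €44000) × 3.35% × 308/366 = €3157.4208
November 4 – December 31, 2000: 58 days, exemption €20000 → (€156000 − €20000) × 3.35% × 58/366 = €721.9891
Total = €3879.4098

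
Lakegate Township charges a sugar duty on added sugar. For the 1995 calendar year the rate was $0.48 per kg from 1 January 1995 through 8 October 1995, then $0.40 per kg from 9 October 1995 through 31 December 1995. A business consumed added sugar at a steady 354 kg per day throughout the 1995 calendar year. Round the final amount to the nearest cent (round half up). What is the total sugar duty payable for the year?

1 January – 8 October 1995: 281 days × 354 kg/day = 99,474 kg at $0.48/kg → $47747.52
9 October – 31 December 1995: 84 days × 354 kg/day = 29,736 kg at $0.40/kg → $11894.40

$59641.92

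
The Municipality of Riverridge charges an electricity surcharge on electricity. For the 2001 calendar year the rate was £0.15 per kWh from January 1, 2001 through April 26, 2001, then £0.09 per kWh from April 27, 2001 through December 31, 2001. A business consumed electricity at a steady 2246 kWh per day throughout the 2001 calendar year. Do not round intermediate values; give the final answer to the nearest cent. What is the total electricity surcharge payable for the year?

January 1 – April 26, 2001: 116 days × 2246 kWh/day = 260,536 kWh at £0.15/kWh → £39080.40
April 27 – December 31, 2001: 249 days × 2246 kWh/day = 559,254 kWh at £0.09/kWh → £50332.86

£89413.26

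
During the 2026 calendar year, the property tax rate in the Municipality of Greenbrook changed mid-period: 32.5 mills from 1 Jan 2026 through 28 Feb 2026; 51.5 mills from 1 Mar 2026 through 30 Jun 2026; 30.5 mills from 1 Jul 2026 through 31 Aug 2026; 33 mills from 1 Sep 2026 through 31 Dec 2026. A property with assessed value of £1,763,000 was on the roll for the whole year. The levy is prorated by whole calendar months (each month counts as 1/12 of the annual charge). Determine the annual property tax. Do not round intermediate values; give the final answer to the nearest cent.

1 Jan – 28 Feb 2026: 2 months at 32.5 mills → £1,763,000 × 3.25% × 2/12 = £9,549.5833
1 Mar – 30 Jun 2026: 4 months at 51.5 mills → £1,763,000 × 5.15% × 4/12 = £30,264.8333
1 Jul – 31 Aug 2026: 2 months at 30.5 mills → £1,763,000 × 3.05% × 2/12 = £8,961.9167
1 Sep – 31 Dec 2026: 4 months at 33 mills → £1,763,000 × 3.3% × 4/12 = £19,393.0000
Total = £68,169.3333

£68,169.33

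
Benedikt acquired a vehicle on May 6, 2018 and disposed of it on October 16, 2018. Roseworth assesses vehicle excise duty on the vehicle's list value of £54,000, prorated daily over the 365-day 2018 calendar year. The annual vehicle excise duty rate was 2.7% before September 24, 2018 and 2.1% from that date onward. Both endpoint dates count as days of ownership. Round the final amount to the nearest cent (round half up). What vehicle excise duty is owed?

May 6 – September 23, 2018: 141 days at 2.7% → £54,000 × 2.7% × 141/365 = £563.2274
September 24 – October 16, 2018: 23 days at 2.1% → £54,000 × 2.1% × 23/365 = £71.4575
Total = £634.6849

£634.68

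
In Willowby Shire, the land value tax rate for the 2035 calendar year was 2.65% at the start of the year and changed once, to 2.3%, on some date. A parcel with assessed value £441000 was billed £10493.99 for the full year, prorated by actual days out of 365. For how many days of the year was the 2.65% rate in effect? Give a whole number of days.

83 days

Let d = days at the first rate; then 365 − d days at the second rate.
£441000 × [2.65%·d + 2.3%·(365−d)] / 365 = £10493.99
Solving gives d = 83, so the new rate took effect on 25 Mar 2035.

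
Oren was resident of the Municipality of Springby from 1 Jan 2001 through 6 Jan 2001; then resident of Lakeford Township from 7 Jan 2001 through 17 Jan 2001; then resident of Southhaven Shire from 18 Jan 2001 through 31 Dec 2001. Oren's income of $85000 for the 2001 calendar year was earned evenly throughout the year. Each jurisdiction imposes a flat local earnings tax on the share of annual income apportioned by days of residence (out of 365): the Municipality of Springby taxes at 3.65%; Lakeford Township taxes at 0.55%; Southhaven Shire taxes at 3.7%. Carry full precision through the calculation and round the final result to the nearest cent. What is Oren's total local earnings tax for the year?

$3063.61

The Municipality of Springby, 1 Jan – 6 Jan 2001: 6 days → $85000 × 3.65% × 6/365 = $51.0000
Lakeford Township, 7 Jan – 17 Jan 2001: 11 days → $85000 × 0.55% × 11/365 = $14.0890
Southhaven Shire, 18 Jan – 31 Dec 2001: 348 days → $85000 × 3.7% × 348/365 = $2998.5205
Total = $3063.6096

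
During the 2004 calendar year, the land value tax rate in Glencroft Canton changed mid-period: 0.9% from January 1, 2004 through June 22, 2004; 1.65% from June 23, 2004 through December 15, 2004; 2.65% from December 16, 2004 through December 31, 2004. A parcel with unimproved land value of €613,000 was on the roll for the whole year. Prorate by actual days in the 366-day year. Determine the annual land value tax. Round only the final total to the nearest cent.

January 1 – June 22, 2004: 174 days at 0.9% → €613,000 × 0.9% × 174/366 = €2,622.8361
June 23 – December 15, 2004: 176 days at 1.65% → €613,000 × 1.65% × 176/366 = €4,863.8033
December 16 – December 31, 2004: 16 days at 2.65% → €613,000 × 2.65% × 16/366 = €710.1421
Total = €8,196.7814

€8,196.78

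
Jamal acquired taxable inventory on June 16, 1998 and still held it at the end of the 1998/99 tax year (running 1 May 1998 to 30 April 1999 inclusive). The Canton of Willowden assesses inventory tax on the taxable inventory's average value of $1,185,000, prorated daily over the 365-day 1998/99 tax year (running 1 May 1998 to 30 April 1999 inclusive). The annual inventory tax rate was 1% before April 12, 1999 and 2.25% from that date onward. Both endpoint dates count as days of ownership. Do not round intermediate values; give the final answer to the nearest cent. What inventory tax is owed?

June 16, 1998 – April 11, 1999: 300 days at 1% → $1,185,000 × 1% × 300/365 = $9,739.7260
April 12 – April 30, 1999: 19 days at 2.25% → $1,185,000 × 2.25% × 19/365 = $1,387.9110
Total = $11,127.6370

$11,127.64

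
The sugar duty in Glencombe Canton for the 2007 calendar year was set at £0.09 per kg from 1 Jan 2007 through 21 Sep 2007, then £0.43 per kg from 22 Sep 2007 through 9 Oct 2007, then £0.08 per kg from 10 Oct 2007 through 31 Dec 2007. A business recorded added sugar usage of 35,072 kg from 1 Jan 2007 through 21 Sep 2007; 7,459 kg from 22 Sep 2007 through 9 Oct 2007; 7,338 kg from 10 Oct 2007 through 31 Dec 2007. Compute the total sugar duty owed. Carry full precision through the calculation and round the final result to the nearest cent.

1 Jan – 21 Sep 2007: 35,072 kg at £0.09/kg → £3,156.48
22 Sep – 9 Oct 2007: 7,459 kg at £0.43/kg → £3,207.37
10 Oct – 31 Dec 2007: 7,338 kg at £0.08/kg → £587.04

£6,950.89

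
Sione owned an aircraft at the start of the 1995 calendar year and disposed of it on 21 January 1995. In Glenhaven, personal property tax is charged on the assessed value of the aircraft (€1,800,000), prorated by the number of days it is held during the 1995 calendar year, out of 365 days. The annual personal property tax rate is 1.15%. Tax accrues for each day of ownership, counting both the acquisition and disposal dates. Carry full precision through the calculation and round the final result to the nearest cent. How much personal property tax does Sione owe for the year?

Days held (1 January – 21 January 1995): 21 out of 365
Tax = €1,800,000 × 1.15% × 21/365 = €1,190.9589

€1,190.96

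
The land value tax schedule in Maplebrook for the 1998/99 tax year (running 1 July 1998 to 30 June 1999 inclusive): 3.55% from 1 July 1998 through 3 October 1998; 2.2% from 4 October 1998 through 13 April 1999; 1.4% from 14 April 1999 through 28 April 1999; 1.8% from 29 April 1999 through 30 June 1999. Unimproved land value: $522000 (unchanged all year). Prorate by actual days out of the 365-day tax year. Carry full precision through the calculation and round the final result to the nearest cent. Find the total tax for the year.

1 July – 3 October 1998: 95 days at 3.55% → $522000 × 3.55% × 95/365 = $4823.1370
4 October 1998 – 13 April 1999: 192 days at 2.2% → $522000 × 2.2% × 192/365 = $6040.8986
14 April – 28 April 1999: 15 days at 1.4% → $522000 × 1.4% × 15/365 = $300.3288
29 April – 30 June 1999: 63 days at 1.8% → $522000 × 1.8% × 63/365 = $1621.7753
Total = $12786.1397

$12786.14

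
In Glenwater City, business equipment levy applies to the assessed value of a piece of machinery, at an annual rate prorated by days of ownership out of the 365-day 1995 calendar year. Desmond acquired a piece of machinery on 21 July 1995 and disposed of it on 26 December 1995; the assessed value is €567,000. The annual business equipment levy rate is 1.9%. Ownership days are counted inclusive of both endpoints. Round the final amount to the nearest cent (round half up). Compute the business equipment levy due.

Days held (21 July – 26 December 1995): 159 out of 365
Tax = €567,000 × 1.9% × 159/365 = €4,692.8959

€4,692.90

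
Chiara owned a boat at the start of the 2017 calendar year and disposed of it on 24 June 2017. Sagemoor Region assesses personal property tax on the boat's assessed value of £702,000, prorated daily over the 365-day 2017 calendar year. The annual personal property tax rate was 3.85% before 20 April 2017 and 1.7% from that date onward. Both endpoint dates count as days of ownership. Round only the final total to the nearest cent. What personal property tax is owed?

£10,229.01

1 January – 19 April 2017: 109 days at 3.85% → £702,000 × 3.85% × 109/365 = £8,071.0767
20 April – 24 June 2017: 66 days at 1.7% → £702,000 × 1.7% × 66/365 = £2,157.9288
Total = £10,229.0055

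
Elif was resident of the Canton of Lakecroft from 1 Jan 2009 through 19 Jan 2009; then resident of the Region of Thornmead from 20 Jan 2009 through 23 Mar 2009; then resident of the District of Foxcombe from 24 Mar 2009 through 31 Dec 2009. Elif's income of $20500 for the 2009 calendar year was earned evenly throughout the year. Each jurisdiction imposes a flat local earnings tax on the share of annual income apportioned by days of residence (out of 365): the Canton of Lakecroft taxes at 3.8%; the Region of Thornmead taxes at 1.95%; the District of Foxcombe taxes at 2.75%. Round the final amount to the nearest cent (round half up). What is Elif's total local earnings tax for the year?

$546.65

The Canton of Lakecroft, 1 Jan – 19 Jan 2009: 19 days → $20500 × 3.8% × 19/365 = $40.5507
The Region of Thornmead, 20 Jan – 23 Mar 2009: 63 days → $20500 × 1.95% × 63/365 = $68.9979
The District of Foxcombe, 24 Mar – 31 Dec 2009: 283 days → $20500 × 2.75% × 283/365 = $437.0993
Total = $546.6479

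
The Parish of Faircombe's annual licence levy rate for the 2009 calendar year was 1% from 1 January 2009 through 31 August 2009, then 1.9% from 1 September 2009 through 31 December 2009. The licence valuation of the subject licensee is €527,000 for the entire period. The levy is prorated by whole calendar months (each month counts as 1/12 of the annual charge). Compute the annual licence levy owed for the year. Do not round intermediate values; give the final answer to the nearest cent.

€6,851.00

1 January – 31 August 2009: 8 months at 1% → €527,000 × 1% × 8/12 = €3,513.3333
1 September – 31 December 2009: 4 months at 1.9% → €527,000 × 1.9% × 4/12 = €3,337.6667
Total = €6,851.0000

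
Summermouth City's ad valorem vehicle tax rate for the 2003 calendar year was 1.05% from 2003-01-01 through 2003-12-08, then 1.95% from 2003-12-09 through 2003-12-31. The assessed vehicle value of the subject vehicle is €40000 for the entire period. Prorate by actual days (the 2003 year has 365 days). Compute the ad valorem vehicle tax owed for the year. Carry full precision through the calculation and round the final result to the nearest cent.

2003-01-01 to 2003-12-08: 342 days at 1.05% → €40000 × 1.05% × 342/365 = €393.5342
2003-12-09 to 2003-12-31: 23 days at 1.95% → €40000 × 1.95% × 23/365 = €49.1507
Total = €442.6849

€442.68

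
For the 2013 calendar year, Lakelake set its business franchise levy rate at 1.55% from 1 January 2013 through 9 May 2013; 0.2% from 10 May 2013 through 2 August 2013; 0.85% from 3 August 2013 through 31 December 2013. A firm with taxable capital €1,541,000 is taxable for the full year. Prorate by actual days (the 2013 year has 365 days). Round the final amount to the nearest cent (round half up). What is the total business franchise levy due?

1 January – 9 May 2013: 129 days at 1.55% → €1,541,000 × 1.55% × 129/365 = €8,441.7247
10 May – 2 August 2013: 85 days at 0.2% → €1,541,000 × 0.2% × 85/365 = €717.7260
3 August – 31 December 2013: 151 days at 0.85% → €1,541,000 × 0.85% × 151/365 = €5,418.8315
Total = €14,578.2822

€14,578.28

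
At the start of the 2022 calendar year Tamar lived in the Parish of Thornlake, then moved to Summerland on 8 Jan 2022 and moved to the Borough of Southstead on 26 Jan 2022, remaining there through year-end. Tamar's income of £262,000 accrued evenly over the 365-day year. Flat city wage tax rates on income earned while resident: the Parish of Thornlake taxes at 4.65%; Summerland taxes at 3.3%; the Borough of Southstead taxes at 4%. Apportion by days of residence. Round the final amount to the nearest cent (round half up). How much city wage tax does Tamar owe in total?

£10,422.22

The Parish of Thornlake, 1 Jan – 7 Jan 2022: 7 days → £262,000 × 4.65% × 7/365 = £233.6466
Summerland, 8 Jan – 25 Jan 2022: 18 days → £262,000 × 3.3% × 18/365 = £426.3781
The Borough of Southstead, 26 Jan – 31 Dec 2022: 340 days → £262,000 × 4% × 340/365 = £9,762.1918
Total = £10,422.2164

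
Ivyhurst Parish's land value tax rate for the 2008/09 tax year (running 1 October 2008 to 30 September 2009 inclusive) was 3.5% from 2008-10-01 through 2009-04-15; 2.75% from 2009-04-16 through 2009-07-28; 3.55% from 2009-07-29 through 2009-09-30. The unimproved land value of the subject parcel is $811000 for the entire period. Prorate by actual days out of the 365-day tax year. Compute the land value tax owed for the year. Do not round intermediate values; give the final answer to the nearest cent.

$26723.01

2008-10-01 to 2009-04-15: 197 days at 3.5% → $811000 × 3.5% × 197/365 = $15320.1233
2009-04-16 to 2009-07-28: 104 days at 2.75% → $811000 × 2.75% × 104/365 = $6354.6849
2009-07-29 to 2009-09-30: 64 days at 3.55% → $811000 × 3.55% × 64/365 = $5048.1973
Total = $26723.0055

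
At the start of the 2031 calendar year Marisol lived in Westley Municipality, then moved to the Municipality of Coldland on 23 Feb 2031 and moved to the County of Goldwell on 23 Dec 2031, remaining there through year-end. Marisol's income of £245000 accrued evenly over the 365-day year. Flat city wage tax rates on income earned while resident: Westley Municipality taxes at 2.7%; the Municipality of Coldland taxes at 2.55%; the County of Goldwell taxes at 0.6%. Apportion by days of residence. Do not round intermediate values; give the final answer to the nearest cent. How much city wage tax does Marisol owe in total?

£6183.06

Westley Municipality, 1 Jan – 22 Feb 2031: 53 days → £245000 × 2.7% × 53/365 = £960.5342
The Municipality of Coldland, 23 Feb – 22 Dec 2031: 303 days → £245000 × 2.55% × 303/365 = £5186.2808
The County of Goldwell, 23 Dec – 31 Dec 2031: 9 days → £245000 × 0.6% × 9/365 = £36.2466
Total = £6183.0616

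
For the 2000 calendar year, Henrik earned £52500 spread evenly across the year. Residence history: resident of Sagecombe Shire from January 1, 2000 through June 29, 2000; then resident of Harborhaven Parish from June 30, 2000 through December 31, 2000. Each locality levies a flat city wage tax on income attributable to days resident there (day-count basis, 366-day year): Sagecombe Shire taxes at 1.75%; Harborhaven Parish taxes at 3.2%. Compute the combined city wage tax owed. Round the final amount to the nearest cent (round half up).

Sagecombe Shire, January 1 – June 29, 2000: 181 days → £52500 × 1.75% × 181/366 = £454.3545
Harborhaven Parish, June 30 – December 31, 2000: 185 days → £52500 × 3.2% × 185/366 = £849.1803
Total = £1303.5348

£1303.53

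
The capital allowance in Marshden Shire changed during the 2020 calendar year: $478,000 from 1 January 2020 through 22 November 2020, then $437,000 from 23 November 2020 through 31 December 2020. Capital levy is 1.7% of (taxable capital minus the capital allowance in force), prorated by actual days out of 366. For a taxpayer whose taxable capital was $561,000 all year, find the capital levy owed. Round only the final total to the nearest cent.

$1,485.27

1 January – 22 November 2020: 327 days, exemption $478,000 → ($561,000 − $478,000) × 1.7% × 327/366 = $1,260.6475
23 November – 31 December 2020: 39 days, exemption $437,000 → ($561,000 − $437,000) × 1.7% × 39/366 = $224.6230
Total = $1,485.2705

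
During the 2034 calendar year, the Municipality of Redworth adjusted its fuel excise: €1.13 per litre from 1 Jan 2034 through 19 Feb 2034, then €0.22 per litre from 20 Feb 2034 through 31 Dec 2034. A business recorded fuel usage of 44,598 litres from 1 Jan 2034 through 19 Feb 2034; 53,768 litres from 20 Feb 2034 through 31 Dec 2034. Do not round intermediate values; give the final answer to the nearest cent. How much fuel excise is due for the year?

€62224.70

1 Jan – 19 Feb 2034: 44,598 litres at €1.13/litre → €50395.74
20 Feb – 31 Dec 2034: 53,768 litres at €0.22/litre → €11828.96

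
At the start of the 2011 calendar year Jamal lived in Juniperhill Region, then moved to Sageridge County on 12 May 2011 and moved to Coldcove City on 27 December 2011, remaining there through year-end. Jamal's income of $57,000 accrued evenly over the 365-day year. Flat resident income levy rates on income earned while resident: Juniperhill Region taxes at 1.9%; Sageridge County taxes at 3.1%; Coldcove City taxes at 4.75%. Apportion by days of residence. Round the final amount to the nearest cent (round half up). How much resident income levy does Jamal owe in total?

Juniperhill Region, 1 January – 11 May 2011: 131 days → $57,000 × 1.9% × 131/365 = $388.6932
Sageridge County, 12 May – 26 December 2011: 229 days → $57,000 × 3.1% × 229/365 = $1,108.6110
Coldcove City, 27 December – 31 December 2011: 5 days → $57,000 × 4.75% × 5/365 = $37.0890
Total = $1,534.3932

$1,534.39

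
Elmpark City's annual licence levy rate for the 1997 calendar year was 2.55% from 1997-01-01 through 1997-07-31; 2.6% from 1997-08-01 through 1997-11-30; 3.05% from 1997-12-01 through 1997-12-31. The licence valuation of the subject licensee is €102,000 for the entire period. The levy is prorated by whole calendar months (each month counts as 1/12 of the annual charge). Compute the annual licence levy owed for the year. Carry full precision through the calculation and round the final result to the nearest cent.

€2,660.50

1997-01-01 to 1997-07-31: 7 months at 2.55% → €102,000 × 2.55% × 7/12 = €1,517.2500
1997-08-01 to 1997-11-30: 4 months at 2.6% → €102,000 × 2.6% × 4/12 = €884.0000
1997-12-01 to 1997-12-31: 1 month at 3.05% → €102,000 × 3.05% × 1/12 = €259.2500
Total = €2,660.5000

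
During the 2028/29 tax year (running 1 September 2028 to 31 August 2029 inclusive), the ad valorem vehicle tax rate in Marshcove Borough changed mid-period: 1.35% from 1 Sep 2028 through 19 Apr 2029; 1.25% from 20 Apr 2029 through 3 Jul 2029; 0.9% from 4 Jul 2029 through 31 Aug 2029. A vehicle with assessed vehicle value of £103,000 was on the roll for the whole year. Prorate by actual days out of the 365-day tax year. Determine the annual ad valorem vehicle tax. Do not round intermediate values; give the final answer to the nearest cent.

1 Sep 2028 – 19 Apr 2029: 231 days at 1.35% → £103,000 × 1.35% × 231/365 = £880.0151
20 Apr – 3 Jul 2029: 75 days at 1.25% → £103,000 × 1.25% × 75/365 = £264.5548
4 Jul – 31 Aug 2029: 59 days at 0.9% → £103,000 × 0.9% × 59/365 = £149.8438
Total = £1,294.4137

£1,294.41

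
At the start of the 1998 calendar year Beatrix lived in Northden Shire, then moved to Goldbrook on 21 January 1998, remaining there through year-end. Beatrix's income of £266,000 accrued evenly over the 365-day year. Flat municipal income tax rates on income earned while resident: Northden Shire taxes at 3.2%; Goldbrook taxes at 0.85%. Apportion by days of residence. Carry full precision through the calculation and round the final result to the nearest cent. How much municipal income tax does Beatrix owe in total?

£2,603.52

Northden Shire, 1 January – 20 January 1998: 20 days → £266,000 × 3.2% × 20/365 = £466.4110
Goldbrook, 21 January – 31 December 1998: 345 days → £266,000 × 0.85% × 345/365 = £2,137.1096
Total = £2,603.5205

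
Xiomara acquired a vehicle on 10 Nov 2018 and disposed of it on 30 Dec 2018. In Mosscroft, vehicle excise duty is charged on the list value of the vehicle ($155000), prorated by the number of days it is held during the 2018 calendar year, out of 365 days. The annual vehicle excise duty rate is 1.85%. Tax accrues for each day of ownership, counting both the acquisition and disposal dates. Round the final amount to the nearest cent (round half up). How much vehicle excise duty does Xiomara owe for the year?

Days held (10 Nov – 30 Dec 2018): 51 out of 365
Tax = $155000 × 1.85% × 51/365 = $400.6644

$400.66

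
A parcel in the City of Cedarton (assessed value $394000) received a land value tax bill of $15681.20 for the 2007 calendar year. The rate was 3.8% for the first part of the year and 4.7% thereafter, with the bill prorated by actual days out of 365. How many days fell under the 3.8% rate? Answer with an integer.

292 days

Let d = days at the first rate; then 365 − d days at the second rate.
$394000 × [3.8%·d + 4.7%·(365−d)] / 365 = $15681.20
Solving gives d = 292, so the new rate took effect on 20 Oct 2007.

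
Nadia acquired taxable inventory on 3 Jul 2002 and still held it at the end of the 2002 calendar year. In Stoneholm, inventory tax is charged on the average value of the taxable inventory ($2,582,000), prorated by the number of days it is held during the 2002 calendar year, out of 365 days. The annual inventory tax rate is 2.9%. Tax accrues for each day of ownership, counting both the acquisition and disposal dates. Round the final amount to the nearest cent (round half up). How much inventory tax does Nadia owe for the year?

Days held (3 Jul – 31 Dec 2002): 182 out of 365
Tax = $2,582,000 × 2.9% × 182/365 = $37,336.4274

$37,336.43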